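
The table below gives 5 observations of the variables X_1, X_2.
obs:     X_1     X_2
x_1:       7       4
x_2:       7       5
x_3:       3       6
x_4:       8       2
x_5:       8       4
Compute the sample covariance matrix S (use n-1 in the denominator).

Step 1 — column means:
  mean(X_1) = (7 + 7 + 3 + 8 + 8) / 5 = 33/5 = 6.6
  mean(X_2) = (4 + 5 + 6 + 2 + 4) / 5 = 21/5 = 4.2

Step 2 — sample covariance S[i,j] = (1/(n-1)) · Σ_k (x_{k,i} - mean_i) · (x_{k,j} - mean_j), with n-1 = 4.
  S[X_1,X_1] = ((0.4)·(0.4) + (0.4)·(0.4) + (-3.6)·(-3.6) + (1.4)·(1.4) + (1.4)·(1.4)) / 4 = 17.2/4 = 4.3
  S[X_1,X_2] = ((0.4)·(-0.2) + (0.4)·(0.8) + (-3.6)·(1.8) + (1.4)·(-2.2) + (1.4)·(-0.2)) / 4 = -9.6/4 = -2.4
  S[X_2,X_2] = ((-0.2)·(-0.2) + (0.8)·(0.8) + (1.8)·(1.8) + (-2.2)·(-2.2) + (-0.2)·(-0.2)) / 4 = 8.8/4 = 2.2

S is symmetric (S[j,i] = S[i,j]). Assembling:

S = [[4.3, -2.4],
 [-2.4, 2.2]]


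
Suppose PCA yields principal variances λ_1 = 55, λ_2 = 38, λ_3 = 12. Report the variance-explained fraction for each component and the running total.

Step 1 — total variance = trace(Sigma) = Σ λ_i = 55 + 38 + 12 = 105.

Step 2 — fraction explained by component i = λ_i / Σ λ:
  PC1: 55/105 = 0.5238
  PC2: 38/105 = 0.3619
  PC3: 12/105 = 0.1143

Step 3 — cumulative fraction after k components = (λ_1 + ... + λ_k) / Σ λ:
  k = 1: 55/105 = 0.5238
  k = 2: (55 + 38)/105 = 93/105 = 0.8857
  k = 3: (55 + 38 + 12)/105 = 105/105 = 1

Summary (fraction, with percent):

explained: PC1 0.5238 (52.38%), PC2 0.3619 (36.19%), PC3 0.1143 (11.43%);  cumulative: 0.5238, 0.8857, 1


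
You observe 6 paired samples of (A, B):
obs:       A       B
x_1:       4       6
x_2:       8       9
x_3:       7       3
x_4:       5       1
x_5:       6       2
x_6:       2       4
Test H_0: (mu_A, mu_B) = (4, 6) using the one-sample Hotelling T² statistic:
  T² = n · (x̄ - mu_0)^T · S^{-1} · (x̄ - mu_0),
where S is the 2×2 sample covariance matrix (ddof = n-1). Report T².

Step 1 — sample mean vector:
  mean(A) = (4 + 8 + 7 + 5 + 6 + 2) / 6 = 32/6 = 5.3333
  mean(B) = (6 + 9 + 3 + 1 + 2 + 4) / 6 = 25/6 = 4.1667
  x̄ = (5.3333, 4.1667),  deviation x̄ - mu_0 = (5.3333, 4.1667) - (4, 6) = (1.3333, -1.8333).

Step 2 — sample covariance matrix, S[i,j] = (1/(n-1)) · Σ_k (x_{k,i} - mean_i) · (x_{k,j} - mean_j), divisor n-1 = 5:
  S[A,A] = ((-1.3333)·(-1.3333) + (2.6667)·(2.6667) + (1.6667)·(1.6667) + (-0.3333)·(-0.3333) + (0.6667)·(0.6667) + (-3.3333)·(-3.3333)) / 5 = 23.3333/5 = 4.6667
  S[A,B] = ((-1.3333)·(1.8333) + (2.6667)·(4.8333) + (1.6667)·(-1.1667) + (-0.3333)·(-3.1667) + (0.6667)·(-2.1667) + (-3.3333)·(-0.1667)) / 5 = 8.6667/5 = 1.7333
  S[B,B] = ((1.8333)·(1.8333) + (4.8333)·(4.8333) + (-1.1667)·(-1.1667) + (-3.1667)·(-3.1667) + (-2.1667)·(-2.1667) + (-0.1667)·(-0.1667)) / 5 = 42.8333/5 = 8.5667
  S = [[4.6667, 1.7333],
 [1.7333, 8.5667]].

Step 3 — invert S. det(S) = 4.6667·8.5667 - (1.7333)² = 36.9733.
  S^{-1} = (1/det) · [[d, -b], [-b, a]] = [[0.2317, -0.0469],
 [-0.0469, 0.1262]].

Step 4 — quadratic form (x̄ - mu_0)^T · S^{-1} · (x̄ - mu_0):
  S^{-1} · (x̄ - mu_0) = (0.3949, -0.2939),
  (x̄ - mu_0)^T · [...] = (1.3333)·(0.3949) + (-1.8333)·(-0.2939) = 1.0653.

Step 5 — scale by n: T² = 6 · 1.0653 = 6.392.

T² ≈ 6.392


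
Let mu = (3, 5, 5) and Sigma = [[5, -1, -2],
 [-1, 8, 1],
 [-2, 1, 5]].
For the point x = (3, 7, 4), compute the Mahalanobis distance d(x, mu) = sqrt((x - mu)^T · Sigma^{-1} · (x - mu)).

Step 1 — centre the observation: (x - mu) = (0, 2, -1).

Step 2 — invert Sigma (cofactor / det for 3×3, or solve directly):
  Sigma^{-1} = [[0.2407, 0.0185, 0.0926],
 [0.0185, 0.1296, -0.0185],
 [0.0926, -0.0185, 0.2407]].

Step 3 — form the quadratic (x - mu)^T · Sigma^{-1} · (x - mu):
  Sigma^{-1} · (x - mu) = (-0.0556, 0.2778, -0.2778).
  (x - mu)^T · [Sigma^{-1} · (x - mu)] = (0)·(-0.0556) + (2)·(0.2778) + (-1)·(-0.2778) = 0.8333.

Step 4 — take square root: d = √(0.8333) ≈ 0.9129.

d(x, mu) = √(0.8333) ≈ 0.9129


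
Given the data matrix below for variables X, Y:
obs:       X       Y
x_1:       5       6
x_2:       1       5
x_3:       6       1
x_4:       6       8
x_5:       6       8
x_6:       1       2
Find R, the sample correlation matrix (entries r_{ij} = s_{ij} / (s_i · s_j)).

Step 1 — column means:
  mean(X) = (5 + 1 + 6 + 6 + 6 + 1) / 6 = 25/6 = 4.1667
  mean(Y) = (6 + 5 + 1 + 8 + 8 + 2) / 6 = 30/6 = 5

Step 2 — sample variances and covariances s[i,j] = (1/(n-1)) · Σ_k (x_{k,i} - mean_i) · (x_{k,j} - mean_j), with n-1 = 5:
  s[X,X] = ((0.8333)·(0.8333) + (-3.1667)·(-3.1667) + (1.8333)·(1.8333) + (1.8333)·(1.8333) + (1.8333)·(1.8333) + (-3.1667)·(-3.1667)) / 5 = 30.8333/5 = 6.1667
  s[X,Y] = ((0.8333)·(1) + (-3.1667)·(0) + (1.8333)·(-4) + (1.8333)·(3) + (1.8333)·(3) + (-3.1667)·(-3)) / 5 = 14/5 = 2.8
  s[Y,Y] = ((1)·(1) + (0)·(0) + (-4)·(-4) + (3)·(3) + (3)·(3) + (-3)·(-3)) / 5 = 44/5 = 8.8
  Sample standard deviations s_i = √(s[i,i]):
  s(X) = √(6.1667) = 2.4833
  s(Y) = √(8.8) = 2.9665

Step 3 — r_{ij} = s_{ij} / (s_i · s_j):
  r[X,X] = 1 (diagonal).
  r[X,Y] = 2.8 / (2.4833 · 2.9665) = 2.8 / 7.3666 = 0.3801
  r[Y,Y] = 1 (diagonal).

R is symmetric with unit diagonal. Assembling:

R = [[1, 0.3801],
 [0.3801, 1]]


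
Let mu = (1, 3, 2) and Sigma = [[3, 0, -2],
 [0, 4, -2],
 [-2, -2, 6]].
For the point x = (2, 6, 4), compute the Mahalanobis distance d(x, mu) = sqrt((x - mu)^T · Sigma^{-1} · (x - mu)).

Step 1 — centre the observation: (x - mu) = (1, 3, 2).

Step 2 — invert Sigma (cofactor / det for 3×3, or solve directly):
  Sigma^{-1} = [[0.4545, 0.0909, 0.1818],
 [0.0909, 0.3182, 0.1364],
 [0.1818, 0.1364, 0.2727]].

Step 3 — form the quadratic (x - mu)^T · Sigma^{-1} · (x - mu):
  Sigma^{-1} · (x - mu) = (1.0909, 1.3182, 1.1364).
  (x - mu)^T · [Sigma^{-1} · (x - mu)] = (1)·(1.0909) + (3)·(1.3182) + (2)·(1.1364) = 7.3182.

Step 4 — take square root: d = √(7.3182) ≈ 2.7052.

d(x, mu) = √(7.3182) ≈ 2.7052


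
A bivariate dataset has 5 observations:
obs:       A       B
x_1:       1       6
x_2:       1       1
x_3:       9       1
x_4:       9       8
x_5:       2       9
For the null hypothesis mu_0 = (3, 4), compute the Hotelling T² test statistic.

Step 1 — sample mean vector:
  mean(A) = (1 + 1 + 9 + 9 + 2) / 5 = 22/5 = 4.4
  mean(B) = (6 + 1 + 1 + 8 + 9) / 5 = 25/5 = 5
  x̄ = (4.4, 5),  deviation x̄ - mu_0 = (4.4, 5) - (3, 4) = (1.4, 1).

Step 2 — sample covariance matrix, S[i,j] = (1/(n-1)) · Σ_k (x_{k,i} - mean_i) · (x_{k,j} - mean_j), divisor n-1 = 4:
  S[A,A] = ((-3.4)·(-3.4) + (-3.4)·(-3.4) + (4.6)·(4.6) + (4.6)·(4.6) + (-2.4)·(-2.4)) / 4 = 71.2/4 = 17.8
  S[A,B] = ((-3.4)·(1) + (-3.4)·(-4) + (4.6)·(-4) + (4.6)·(3) + (-2.4)·(4)) / 4 = -4/4 = -1
  S[B,B] = ((1)·(1) + (-4)·(-4) + (-4)·(-4) + (3)·(3) + (4)·(4)) / 4 = 58/4 = 14.5
  S = [[17.8, -1],
 [-1, 14.5]].

Step 3 — invert S. det(S) = 17.8·14.5 - (-1)² = 257.1.
  S^{-1} = (1/det) · [[d, -b], [-b, a]] = [[0.0564, 0.0039],
 [0.0039, 0.0692]].

Step 4 — quadratic form (x̄ - mu_0)^T · S^{-1} · (x̄ - mu_0):
  S^{-1} · (x̄ - mu_0) = (0.0828, 0.0747),
  (x̄ - mu_0)^T · [...] = (1.4)·(0.0828) + (1)·(0.0747) = 0.1907.

Step 5 — scale by n: T² = 5 · 0.1907 = 0.9533.

T² ≈ 0.9533


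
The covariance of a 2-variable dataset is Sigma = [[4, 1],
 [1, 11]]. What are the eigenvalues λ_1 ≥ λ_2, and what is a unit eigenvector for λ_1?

Step 1 — characteristic polynomial of 2×2 Sigma:
  det(Sigma - λI) = λ² - trace · λ + det = 0.
  trace = 4 + 11 = 15, det = 4·11 - (1)² = 43.
Step 2 — discriminant:
  Δ = trace² - 4·det = 225 - 172 = 53.
Step 3 — eigenvalues:
  λ = (trace ± √Δ)/2 = (15 ± 7.2801)/2,
  λ_1 = 11.1401,  λ_2 = 3.8599.

Step 4 — unit eigenvector for λ_1: solve (Sigma - λ_1 I)v = 0. First row:
  (4 - 11.1401)·v_x + (1)·v_y = 0, i.e. (-7.1401)·v_x + (1)·v_y = 0,
  so v ∝ (b, λ_1 - a) = (1, 7.1401) = u.
  ||u|| = √((1)² + (7.1401)²) = √(51.9804) ≈ 7.2097,
  v_1 = u/||u|| ≈ (0.1387, 0.9903) (||v_1|| = 1).

λ_1 = 11.1401,  λ_2 = 3.8599;  v_1 ≈ (0.1387, 0.9903)


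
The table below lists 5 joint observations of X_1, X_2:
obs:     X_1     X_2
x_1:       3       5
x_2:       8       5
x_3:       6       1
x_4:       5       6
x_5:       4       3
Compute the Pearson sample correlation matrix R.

Step 1 — column means:
  mean(X_1) = (3 + 8 + 6 + 5 + 4) / 5 = 26/5 = 5.2
  mean(X_2) = (5 + 5 + 1 + 6 + 3) / 5 = 20/5 = 4

Step 2 — sample variances and covariances s[i,j] = (1/(n-1)) · Σ_k (x_{k,i} - mean_i) · (x_{k,j} - mean_j), with n-1 = 4:
  s[X_1,X_1] = ((-2.2)·(-2.2) + (2.8)·(2.8) + (0.8)·(0.8) + (-0.2)·(-0.2) + (-1.2)·(-1.2)) / 4 = 14.8/4 = 3.7
  s[X_1,X_2] = ((-2.2)·(1) + (2.8)·(1) + (0.8)·(-3) + (-0.2)·(2) + (-1.2)·(-1)) / 4 = -1/4 = -0.25
  s[X_2,X_2] = ((1)·(1) + (1)·(1) + (-3)·(-3) + (2)·(2) + (-1)·(-1)) / 4 = 16/4 = 4
  Sample standard deviations s_i = √(s[i,i]):
  s(X_1) = √(3.7) = 1.9235
  s(X_2) = √(4) = 2

Step 3 — r_{ij} = s_{ij} / (s_i · s_j):
  r[X_1,X_1] = 1 (diagonal).
  r[X_1,X_2] = -0.25 / (1.9235 · 2) = -0.25 / 3.8471 = -0.065
  r[X_2,X_2] = 1 (diagonal).

R is symmetric with unit diagonal. Assembling:

R = [[1, -0.065],
 [-0.065, 1]]


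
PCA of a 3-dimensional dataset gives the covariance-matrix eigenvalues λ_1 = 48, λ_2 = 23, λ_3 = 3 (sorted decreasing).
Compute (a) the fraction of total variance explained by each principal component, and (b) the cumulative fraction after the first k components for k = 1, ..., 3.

Step 1 — total variance = trace(Sigma) = Σ λ_i = 48 + 23 + 3 = 74.

Step 2 — fraction explained by component i = λ_i / Σ λ:
  PC1: 48/74 = 0.6486
  PC2: 23/74 = 0.3108
  PC3: 3/74 = 0.0405

Step 3 — cumulative fraction after k components = (λ_1 + ... + λ_k) / Σ λ:
  k = 1: 48/74 = 0.6486
  k = 2: (48 + 23)/74 = 71/74 = 0.9595
  k = 3: (48 + 23 + 3)/74 = 74/74 = 1

Summary (fraction, with percent):

explained: PC1 0.6486 (64.86%), PC2 0.3108 (31.08%), PC3 0.0405 (4.05%);  cumulative: 0.6486, 0.9595, 1


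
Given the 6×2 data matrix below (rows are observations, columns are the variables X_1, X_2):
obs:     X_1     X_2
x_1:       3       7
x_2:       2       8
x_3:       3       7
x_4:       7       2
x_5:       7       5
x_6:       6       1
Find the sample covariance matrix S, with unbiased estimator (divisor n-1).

Step 1 — column means:
  mean(X_1) = (3 + 2 + 3 + 7 + 7 + 6) / 6 = 28/6 = 4.6667
  mean(X_2) = (7 + 8 + 7 + 2 + 5 + 1) / 6 = 30/6 = 5

Step 2 — sample covariance S[i,j] = (1/(n-1)) · Σ_k (x_{k,i} - mean_i) · (x_{k,j} - mean_j), with n-1 = 5.
  S[X_1,X_1] = ((-1.6667)·(-1.6667) + (-2.6667)·(-2.6667) + (-1.6667)·(-1.6667) + (2.3333)·(2.3333) + (2.3333)·(2.3333) + (1.3333)·(1.3333)) / 5 = 25.3333/5 = 5.0667
  S[X_1,X_2] = ((-1.6667)·(2) + (-2.6667)·(3) + (-1.6667)·(2) + (2.3333)·(-3) + (2.3333)·(0) + (1.3333)·(-4)) / 5 = -27/5 = -5.4
  S[X_2,X_2] = ((2)·(2) + (3)·(3) + (2)·(2) + (-3)·(-3) + (0)·(0) + (-4)·(-4)) / 5 = 42/5 = 8.4

S is symmetric (S[j,i] = S[i,j]). Assembling:

S = [[5.0667, -5.4],
 [-5.4, 8.4]]


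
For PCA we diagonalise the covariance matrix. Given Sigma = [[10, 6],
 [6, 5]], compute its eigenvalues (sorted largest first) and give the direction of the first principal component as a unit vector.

Step 1 — characteristic polynomial of 2×2 Sigma:
  det(Sigma - λI) = λ² - trace · λ + det = 0.
  trace = 10 + 5 = 15, det = 10·5 - (6)² = 14.
Step 2 — discriminant:
  Δ = trace² - 4·det = 225 - 56 = 169.
Step 3 — eigenvalues:
  λ = (trace ± √Δ)/2 = (15 ± 13)/2,
  λ_1 = 14,  λ_2 = 1.

Step 4 — unit eigenvector for λ_1: solve (Sigma - λ_1 I)v = 0. First row:
  (10 - 14)·v_x + (6)·v_y = 0, i.e. (-4)·v_x + (6)·v_y = 0,
  so v ∝ (b, λ_1 - a) = (6, 4) = u.
  ||u|| = √((6)² + (4)²) = √(52) ≈ 7.2111,
  v_1 = u/||u|| ≈ (0.8321, 0.5547) (||v_1|| = 1).

λ_1 = 14,  λ_2 = 1;  v_1 ≈ (0.8321, 0.5547)


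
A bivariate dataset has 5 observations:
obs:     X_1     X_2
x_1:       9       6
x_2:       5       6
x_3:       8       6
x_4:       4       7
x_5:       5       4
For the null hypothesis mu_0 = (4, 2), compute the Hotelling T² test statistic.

Step 1 — sample mean vector:
  mean(X_1) = (9 + 5 + 8 + 4 + 5) / 5 = 31/5 = 6.2
  mean(X_2) = (6 + 6 + 6 + 7 + 4) / 5 = 29/5 = 5.8
  x̄ = (6.2, 5.8),  deviation x̄ - mu_0 = (6.2, 5.8) - (4, 2) = (2.2, 3.8).

Step 2 — sample covariance matrix, S[i,j] = (1/(n-1)) · Σ_k (x_{k,i} - mean_i) · (x_{k,j} - mean_j), divisor n-1 = 4:
  S[X_1,X_1] = ((2.8)·(2.8) + (-1.2)·(-1.2) + (1.8)·(1.8) + (-2.2)·(-2.2) + (-1.2)·(-1.2)) / 4 = 18.8/4 = 4.7
  S[X_1,X_2] = ((2.8)·(0.2) + (-1.2)·(0.2) + (1.8)·(0.2) + (-2.2)·(1.2) + (-1.2)·(-1.8)) / 4 = 0.2/4 = 0.05
  S[X_2,X_2] = ((0.2)·(0.2) + (0.2)·(0.2) + (0.2)·(0.2) + (1.2)·(1.2) + (-1.8)·(-1.8)) / 4 = 4.8/4 = 1.2
  S = [[4.7, 0.05],
 [0.05, 1.2]].

Step 3 — invert S. det(S) = 4.7·1.2 - (0.05)² = 5.6375.
  S^{-1} = (1/det) · [[d, -b], [-b, a]] = [[0.2129, -0.0089],
 [-0.0089, 0.8337]].

Step 4 — quadratic form (x̄ - mu_0)^T · S^{-1} · (x̄ - mu_0):
  S^{-1} · (x̄ - mu_0) = (0.4346, 3.1486),
  (x̄ - mu_0)^T · [...] = (2.2)·(0.4346) + (3.8)·(3.1486) = 12.9206.

Step 5 — scale by n: T² = 5 · 12.9206 = 64.6031.

T² ≈ 64.6031


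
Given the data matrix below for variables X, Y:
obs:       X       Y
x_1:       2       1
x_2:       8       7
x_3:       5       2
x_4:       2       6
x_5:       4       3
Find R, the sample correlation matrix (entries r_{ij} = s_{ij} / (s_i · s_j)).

Step 1 — column means:
  mean(X) = (2 + 8 + 5 + 2 + 4) / 5 = 21/5 = 4.2
  mean(Y) = (1 + 7 + 2 + 6 + 3) / 5 = 19/5 = 3.8

Step 2 — sample variances and covariances s[i,j] = (1/(n-1)) · Σ_k (x_{k,i} - mean_i) · (x_{k,j} - mean_j), with n-1 = 4:
  s[X,X] = ((-2.2)·(-2.2) + (3.8)·(3.8) + (0.8)·(0.8) + (-2.2)·(-2.2) + (-0.2)·(-0.2)) / 4 = 24.8/4 = 6.2
  s[X,Y] = ((-2.2)·(-2.8) + (3.8)·(3.2) + (0.8)·(-1.8) + (-2.2)·(2.2) + (-0.2)·(-0.8)) / 4 = 12.2/4 = 3.05
  s[Y,Y] = ((-2.8)·(-2.8) + (3.2)·(3.2) + (-1.8)·(-1.8) + (2.2)·(2.2) + (-0.8)·(-0.8)) / 4 = 26.8/4 = 6.7
  Sample standard deviations s_i = √(s[i,i]):
  s(X) = √(6.2) = 2.49
  s(Y) = √(6.7) = 2.5884

Step 3 — r_{ij} = s_{ij} / (s_i · s_j):
  r[X,X] = 1 (diagonal).
  r[X,Y] = 3.05 / (2.49 · 2.5884) = 3.05 / 6.4452 = 0.4732
  r[Y,Y] = 1 (diagonal).

R is symmetric with unit diagonal. Assembling:

R = [[1, 0.4732],
 [0.4732, 1]]


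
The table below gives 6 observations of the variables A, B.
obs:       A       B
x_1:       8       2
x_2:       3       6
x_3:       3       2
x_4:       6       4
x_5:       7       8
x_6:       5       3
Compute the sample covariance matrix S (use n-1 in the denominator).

Step 1 — column means:
  mean(A) = (8 + 3 + 3 + 6 + 7 + 5) / 6 = 32/6 = 5.3333
  mean(B) = (2 + 6 + 2 + 4 + 8 + 3) / 6 = 25/6 = 4.1667

Step 2 — sample covariance S[i,j] = (1/(n-1)) · Σ_k (x_{k,i} - mean_i) · (x_{k,j} - mean_j), with n-1 = 5.
  S[A,A] = ((2.6667)·(2.6667) + (-2.3333)·(-2.3333) + (-2.3333)·(-2.3333) + (0.6667)·(0.6667) + (1.6667)·(1.6667) + (-0.3333)·(-0.3333)) / 5 = 21.3333/5 = 4.2667
  S[A,B] = ((2.6667)·(-2.1667) + (-2.3333)·(1.8333) + (-2.3333)·(-2.1667) + (0.6667)·(-0.1667) + (1.6667)·(3.8333) + (-0.3333)·(-1.1667)) / 5 = 1.6667/5 = 0.3333
  S[B,B] = ((-2.1667)·(-2.1667) + (1.8333)·(1.8333) + (-2.1667)·(-2.1667) + (-0.1667)·(-0.1667) + (3.8333)·(3.8333) + (-1.1667)·(-1.1667)) / 5 = 28.8333/5 = 5.7667

S is symmetric (S[j,i] = S[i,j]). Assembling:

S = [[4.2667, 0.3333],
 [0.3333, 5.7667]]


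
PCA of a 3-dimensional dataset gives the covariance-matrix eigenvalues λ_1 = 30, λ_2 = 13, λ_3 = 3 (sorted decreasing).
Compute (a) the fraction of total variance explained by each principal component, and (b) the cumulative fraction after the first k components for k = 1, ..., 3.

Step 1 — total variance = trace(Sigma) = Σ λ_i = 30 + 13 + 3 = 46.

Step 2 — fraction explained by component i = λ_i / Σ λ:
  PC1: 30/46 = 0.6522
  PC2: 13/46 = 0.2826
  PC3: 3/46 = 0.0652

Step 3 — cumulative fraction after k components = (λ_1 + ... + λ_k) / Σ λ:
  k = 1: 30/46 = 0.6522
  k = 2: (30 + 13)/46 = 43/46 = 0.9348
  k = 3: (30 + 13 + 3)/46 = 46/46 = 1

Summary (fraction, with percent):

explained: PC1 0.6522 (65.22%), PC2 0.2826 (28.26%), PC3 0.0652 (6.52%);  cumulative: 0.6522, 0.9348, 1


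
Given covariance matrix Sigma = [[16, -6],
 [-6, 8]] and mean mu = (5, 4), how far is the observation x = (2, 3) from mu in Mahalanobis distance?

Step 1 — centre the observation: (x - mu) = (-3, -1).

Step 2 — invert Sigma. det(Sigma) = 16·8 - (-6)² = 92.
  Sigma^{-1} = (1/det) · [[d, -b], [-b, a]] = [[0.087, 0.0652],
 [0.0652, 0.1739]].

Step 3 — form the quadratic (x - mu)^T · Sigma^{-1} · (x - mu):
  Sigma^{-1} · (x - mu) = (-0.3261, -0.3696).
  (x - mu)^T · [Sigma^{-1} · (x - mu)] = (-3)·(-0.3261) + (-1)·(-0.3696) = 1.3478.

Step 4 — take square root: d = √(1.3478) ≈ 1.161.

d(x, mu) = √(1.3478) ≈ 1.161


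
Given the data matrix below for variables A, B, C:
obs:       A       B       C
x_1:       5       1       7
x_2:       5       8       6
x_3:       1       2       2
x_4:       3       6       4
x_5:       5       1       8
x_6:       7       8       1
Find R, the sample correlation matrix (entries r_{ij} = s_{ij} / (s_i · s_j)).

Step 1 — column means:
  mean(A) = (5 + 5 + 1 + 3 + 5 + 7) / 6 = 26/6 = 4.3333
  mean(B) = (1 + 8 + 2 + 6 + 1 + 8) / 6 = 26/6 = 4.3333
  mean(C) = (7 + 6 + 2 + 4 + 8 + 1) / 6 = 28/6 = 4.6667

Step 2 — sample variances and covariances s[i,j] = (1/(n-1)) · Σ_k (x_{k,i} - mean_i) · (x_{k,j} - mean_j), with n-1 = 5:
  s[A,A] = ((0.6667)·(0.6667) + (0.6667)·(0.6667) + (-3.3333)·(-3.3333) + (-1.3333)·(-1.3333) + (0.6667)·(0.6667) + (2.6667)·(2.6667)) / 5 = 21.3333/5 = 4.2667
  s[A,B] = ((0.6667)·(-3.3333) + (0.6667)·(3.6667) + (-3.3333)·(-2.3333) + (-1.3333)·(1.6667) + (0.6667)·(-3.3333) + (2.6667)·(3.6667)) / 5 = 13.3333/5 = 2.6667
  s[A,C] = ((0.6667)·(2.3333) + (0.6667)·(1.3333) + (-3.3333)·(-2.6667) + (-1.3333)·(-0.6667) + (0.6667)·(3.3333) + (2.6667)·(-3.6667)) / 5 = 4.6667/5 = 0.9333
  s[B,B] = ((-3.3333)·(-3.3333) + (3.6667)·(3.6667) + (-2.3333)·(-2.3333) + (1.6667)·(1.6667) + (-3.3333)·(-3.3333) + (3.6667)·(3.6667)) / 5 = 57.3333/5 = 11.4667
  s[B,C] = ((-3.3333)·(2.3333) + (3.6667)·(1.3333) + (-2.3333)·(-2.6667) + (1.6667)·(-0.6667) + (-3.3333)·(3.3333) + (3.6667)·(-3.6667)) / 5 = -22.3333/5 = -4.4667
  s[C,C] = ((2.3333)·(2.3333) + (1.3333)·(1.3333) + (-2.6667)·(-2.6667) + (-0.6667)·(-0.6667) + (3.3333)·(3.3333) + (-3.6667)·(-3.6667)) / 5 = 39.3333/5 = 7.8667
  Sample standard deviations s_i = √(s[i,i]):
  s(A) = √(4.2667) = 2.0656
  s(B) = √(11.4667) = 3.3862
  s(C) = √(7.8667) = 2.8048

Step 3 — r_{ij} = s_{ij} / (s_i · s_j):
  r[A,A] = 1 (diagonal).
  r[A,B] = 2.6667 / (2.0656 · 3.3862) = 2.6667 / 6.9946 = 0.3812
  r[A,C] = 0.9333 / (2.0656 · 2.8048) = 0.9333 / 5.7935 = 0.1611
  r[B,B] = 1 (diagonal).
  r[B,C] = -4.4667 / (3.3862 · 2.8048) = -4.4667 / 9.4976 = -0.4703
  r[C,C] = 1 (diagonal).

R is symmetric with unit diagonal. Assembling:

R = [[1, 0.3812, 0.1611],
 [0.3812, 1, -0.4703],
 [0.1611, -0.4703, 1]]


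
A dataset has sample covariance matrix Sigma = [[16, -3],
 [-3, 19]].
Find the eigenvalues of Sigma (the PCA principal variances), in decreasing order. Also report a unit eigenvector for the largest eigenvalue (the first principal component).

Step 1 — characteristic polynomial of 2×2 Sigma:
  det(Sigma - λI) = λ² - trace · λ + det = 0.
  trace = 16 + 19 = 35, det = 16·19 - (-3)² = 295.
Step 2 — discriminant:
  Δ = trace² - 4·det = 1225 - 1180 = 45.
Step 3 — eigenvalues:
  λ = (trace ± √Δ)/2 = (35 ± 6.7082)/2,
  λ_1 = 20.8541,  λ_2 = 14.1459.

Step 4 — unit eigenvector for λ_1: solve (Sigma - λ_1 I)v = 0. First row:
  (16 - 20.8541)·v_x + (-3)·v_y = 0, i.e. (-4.8541)·v_x + (-3)·v_y = 0,
  so v ∝ (b, λ_1 - a) = (-3, 4.8541); multiply by -1 so the first entry is positive: u = (3, -4.8541).
  ||u|| = √((3)² + (-4.8541)²) = √(32.5623) ≈ 5.7063,
  v_1 = u/||u|| ≈ (0.5257, -0.8507) (||v_1|| = 1).

λ_1 = 20.8541,  λ_2 = 14.1459;  v_1 ≈ (0.5257, -0.8507)


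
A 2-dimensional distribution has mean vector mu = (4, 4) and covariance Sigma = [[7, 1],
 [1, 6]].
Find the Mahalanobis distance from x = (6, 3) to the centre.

Step 1 — centre the observation: (x - mu) = (2, -1).

Step 2 — invert Sigma. det(Sigma) = 7·6 - (1)² = 41.
  Sigma^{-1} = (1/det) · [[d, -b], [-b, a]] = [[0.1463, -0.0244],
 [-0.0244, 0.1707]].

Step 3 — form the quadratic (x - mu)^T · Sigma^{-1} · (x - mu):
  Sigma^{-1} · (x - mu) = (0.3171, -0.2195).
  (x - mu)^T · [Sigma^{-1} · (x - mu)] = (2)·(0.3171) + (-1)·(-0.2195) = 0.8537.

Step 4 — take square root: d = √(0.8537) ≈ 0.9239.

d(x, mu) = √(0.8537) ≈ 0.9239


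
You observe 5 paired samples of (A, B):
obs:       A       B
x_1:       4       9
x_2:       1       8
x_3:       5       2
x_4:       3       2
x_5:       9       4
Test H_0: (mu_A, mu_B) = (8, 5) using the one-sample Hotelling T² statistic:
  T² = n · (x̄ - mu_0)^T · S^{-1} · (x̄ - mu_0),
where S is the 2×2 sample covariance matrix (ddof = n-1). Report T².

Step 1 — sample mean vector:
  mean(A) = (4 + 1 + 5 + 3 + 9) / 5 = 22/5 = 4.4
  mean(B) = (9 + 8 + 2 + 2 + 4) / 5 = 25/5 = 5
  x̄ = (4.4, 5),  deviation x̄ - mu_0 = (4.4, 5) - (8, 5) = (-3.6, 0).

Step 2 — sample covariance matrix, S[i,j] = (1/(n-1)) · Σ_k (x_{k,i} - mean_i) · (x_{k,j} - mean_j), divisor n-1 = 4:
  S[A,A] = ((-0.4)·(-0.4) + (-3.4)·(-3.4) + (0.6)·(0.6) + (-1.4)·(-1.4) + (4.6)·(4.6)) / 4 = 35.2/4 = 8.8
  S[A,B] = ((-0.4)·(4) + (-3.4)·(3) + (0.6)·(-3) + (-1.4)·(-3) + (4.6)·(-1)) / 4 = -14/4 = -3.5
  S[B,B] = ((4)·(4) + (3)·(3) + (-3)·(-3) + (-3)·(-3) + (-1)·(-1)) / 4 = 44/4 = 11
  S = [[8.8, -3.5],
 [-3.5, 11]].

Step 3 — invert S. det(S) = 8.8·11 - (-3.5)² = 84.55.
  S^{-1} = (1/det) · [[d, -b], [-b, a]] = [[0.1301, 0.0414],
 [0.0414, 0.1041]].

Step 4 — quadratic form (x̄ - mu_0)^T · S^{-1} · (x̄ - mu_0):
  S^{-1} · (x̄ - mu_0) = (-0.4684, -0.149),
  (x̄ - mu_0)^T · [...] = (-3.6)·(-0.4684) + (0)·(-0.149) = 1.6861.

Step 5 — scale by n: T² = 5 · 1.6861 = 8.4305.

T² ≈ 8.4305


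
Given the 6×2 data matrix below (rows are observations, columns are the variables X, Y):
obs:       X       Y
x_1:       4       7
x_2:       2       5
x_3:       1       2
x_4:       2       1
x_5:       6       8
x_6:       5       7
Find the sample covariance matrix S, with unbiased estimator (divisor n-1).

Step 1 — column means:
  mean(X) = (4 + 2 + 1 + 2 + 6 + 5) / 6 = 20/6 = 3.3333
  mean(Y) = (7 + 5 + 2 + 1 + 8 + 7) / 6 = 30/6 = 5

Step 2 — sample covariance S[i,j] = (1/(n-1)) · Σ_k (x_{k,i} - mean_i) · (x_{k,j} - mean_j), with n-1 = 5.
  S[X,X] = ((0.6667)·(0.6667) + (-1.3333)·(-1.3333) + (-2.3333)·(-2.3333) + (-1.3333)·(-1.3333) + (2.6667)·(2.6667) + (1.6667)·(1.6667)) / 5 = 19.3333/5 = 3.8667
  S[X,Y] = ((0.6667)·(2) + (-1.3333)·(0) + (-2.3333)·(-3) + (-1.3333)·(-4) + (2.6667)·(3) + (1.6667)·(2)) / 5 = 25/5 = 5
  S[Y,Y] = ((2)·(2) + (0)·(0) + (-3)·(-3) + (-4)·(-4) + (3)·(3) + (2)·(2)) / 5 = 42/5 = 8.4

S is symmetric (S[j,i] = S[i,j]). Assembling:

S = [[3.8667, 5],
 [5, 8.4]]


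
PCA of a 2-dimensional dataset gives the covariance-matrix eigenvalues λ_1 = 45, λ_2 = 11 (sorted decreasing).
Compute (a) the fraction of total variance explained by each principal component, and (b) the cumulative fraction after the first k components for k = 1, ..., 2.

Step 1 — total variance = trace(Sigma) = Σ λ_i = 45 + 11 = 56.

Step 2 — fraction explained by component i = λ_i / Σ λ:
  PC1: 45/56 = 0.8036
  PC2: 11/56 = 0.1964

Step 3 — cumulative fraction after k components = (λ_1 + ... + λ_k) / Σ λ:
  k = 1: 45/56 = 0.8036
  k = 2: (45 + 11)/56 = 56/56 = 1

Summary (fraction, with percent):

explained: PC1 0.8036 (80.36%), PC2 0.1964 (19.64%);  cumulative: 0.8036, 1


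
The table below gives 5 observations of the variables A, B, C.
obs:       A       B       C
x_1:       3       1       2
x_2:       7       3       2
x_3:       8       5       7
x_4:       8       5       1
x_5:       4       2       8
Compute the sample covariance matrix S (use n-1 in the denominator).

Step 1 — column means:
  mean(A) = (3 + 7 + 8 + 8 + 4) / 5 = 30/5 = 6
  mean(B) = (1 + 3 + 5 + 5 + 2) / 5 = 16/5 = 3.2
  mean(C) = (2 + 2 + 7 + 1 + 8) / 5 = 20/5 = 4

Step 2 — sample covariance S[i,j] = (1/(n-1)) · Σ_k (x_{k,i} - mean_i) · (x_{k,j} - mean_j), with n-1 = 4.
  S[A,A] = ((-3)·(-3) + (1)·(1) + (2)·(2) + (2)·(2) + (-2)·(-2)) / 4 = 22/4 = 5.5
  S[A,B] = ((-3)·(-2.2) + (1)·(-0.2) + (2)·(1.8) + (2)·(1.8) + (-2)·(-1.2)) / 4 = 16/4 = 4
  S[A,C] = ((-3)·(-2) + (1)·(-2) + (2)·(3) + (2)·(-3) + (-2)·(4)) / 4 = -4/4 = -1
  S[B,B] = ((-2.2)·(-2.2) + (-0.2)·(-0.2) + (1.8)·(1.8) + (1.8)·(1.8) + (-1.2)·(-1.2)) / 4 = 12.8/4 = 3.2
  S[B,C] = ((-2.2)·(-2) + (-0.2)·(-2) + (1.8)·(3) + (1.8)·(-3) + (-1.2)·(4)) / 4 = 0/4 = 0
  S[C,C] = ((-2)·(-2) + (-2)·(-2) + (3)·(3) + (-3)·(-3) + (4)·(4)) / 4 = 42/4 = 10.5

S is symmetric (S[j,i] = S[i,j]). Assembling:

S = [[5.5, 4, -1],
 [4, 3.2, 0],
 [-1, 0, 10.5]]


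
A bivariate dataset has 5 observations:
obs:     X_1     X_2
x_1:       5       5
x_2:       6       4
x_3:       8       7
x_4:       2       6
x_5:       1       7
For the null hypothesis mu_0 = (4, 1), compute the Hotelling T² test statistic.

Step 1 — sample mean vector:
  mean(X_1) = (5 + 6 + 8 + 2 + 1) / 5 = 22/5 = 4.4
  mean(X_2) = (5 + 4 + 7 + 6 + 7) / 5 = 29/5 = 5.8
  x̄ = (4.4, 5.8),  deviation x̄ - mu_0 = (4.4, 5.8) - (4, 1) = (0.4, 4.8).

Step 2 — sample covariance matrix, S[i,j] = (1/(n-1)) · Σ_k (x_{k,i} - mean_i) · (x_{k,j} - mean_j), divisor n-1 = 4:
  S[X_1,X_1] = ((0.6)·(0.6) + (1.6)·(1.6) + (3.6)·(3.6) + (-2.4)·(-2.4) + (-3.4)·(-3.4)) / 4 = 33.2/4 = 8.3
  S[X_1,X_2] = ((0.6)·(-0.8) + (1.6)·(-1.8) + (3.6)·(1.2) + (-2.4)·(0.2) + (-3.4)·(1.2)) / 4 = -3.6/4 = -0.9
  S[X_2,X_2] = ((-0.8)·(-0.8) + (-1.8)·(-1.8) + (1.2)·(1.2) + (0.2)·(0.2) + (1.2)·(1.2)) / 4 = 6.8/4 = 1.7
  S = [[8.3, -0.9],
 [-0.9, 1.7]].

Step 3 — invert S. det(S) = 8.3·1.7 - (-0.9)² = 13.3.
  S^{-1} = (1/det) · [[d, -b], [-b, a]] = [[0.1278, 0.0677],
 [0.0677, 0.6241]].

Step 4 — quadratic form (x̄ - mu_0)^T · S^{-1} · (x̄ - mu_0):
  S^{-1} · (x̄ - mu_0) = (0.3759, 3.0226),
  (x̄ - mu_0)^T · [...] = (0.4)·(0.3759) + (4.8)·(3.0226) = 14.6586.

Step 5 — scale by n: T² = 5 · 14.6586 = 73.2932.

T² ≈ 73.2932


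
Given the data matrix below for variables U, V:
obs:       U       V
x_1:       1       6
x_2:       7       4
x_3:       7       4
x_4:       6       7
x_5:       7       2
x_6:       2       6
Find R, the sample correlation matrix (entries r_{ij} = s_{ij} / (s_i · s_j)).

Step 1 — column means:
  mean(U) = (1 + 7 + 7 + 6 + 7 + 2) / 6 = 30/6 = 5
  mean(V) = (6 + 4 + 4 + 7 + 2 + 6) / 6 = 29/6 = 4.8333

Step 2 — sample variances and covariances s[i,j] = (1/(n-1)) · Σ_k (x_{k,i} - mean_i) · (x_{k,j} - mean_j), with n-1 = 5:
  s[U,U] = ((-4)·(-4) + (2)·(2) + (2)·(2) + (1)·(1) + (2)·(2) + (-3)·(-3)) / 5 = 38/5 = 7.6
  s[U,V] = ((-4)·(1.1667) + (2)·(-0.8333) + (2)·(-0.8333) + (1)·(2.1667) + (2)·(-2.8333) + (-3)·(1.1667)) / 5 = -15/5 = -3
  s[V,V] = ((1.1667)·(1.1667) + (-0.8333)·(-0.8333) + (-0.8333)·(-0.8333) + (2.1667)·(2.1667) + (-2.8333)·(-2.8333) + (1.1667)·(1.1667)) / 5 = 16.8333/5 = 3.3667
  Sample standard deviations s_i = √(s[i,i]):
  s(U) = √(7.6) = 2.7568
  s(V) = √(3.3667) = 1.8348

Step 3 — r_{ij} = s_{ij} / (s_i · s_j):
  r[U,U] = 1 (diagonal).
  r[U,V] = -3 / (2.7568 · 1.8348) = -3 / 5.0583 = -0.5931
  r[V,V] = 1 (diagonal).

R is symmetric with unit diagonal. Assembling:

R = [[1, -0.5931],
 [-0.5931, 1]]


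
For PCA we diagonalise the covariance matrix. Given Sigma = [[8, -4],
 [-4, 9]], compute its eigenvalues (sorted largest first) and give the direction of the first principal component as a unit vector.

Step 1 — characteristic polynomial of 2×2 Sigma:
  det(Sigma - λI) = λ² - trace · λ + det = 0.
  trace = 8 + 9 = 17, det = 8·9 - (-4)² = 56.
Step 2 — discriminant:
  Δ = trace² - 4·det = 289 - 224 = 65.
Step 3 — eigenvalues:
  λ = (trace ± √Δ)/2 = (17 ± 8.0623)/2,
  λ_1 = 12.5311,  λ_2 = 4.4689.

Step 4 — unit eigenvector for λ_1: solve (Sigma - λ_1 I)v = 0. First row:
  (8 - 12.5311)·v_x + (-4)·v_y = 0, i.e. (-4.5311)·v_x + (-4)·v_y = 0,
  so v ∝ (b, λ_1 - a) = (-4, 4.5311); multiply by -1 so the first entry is positive: u = (4, -4.5311).
  ||u|| = √((4)² + (-4.5311)²) = √(36.5311) ≈ 6.0441,
  v_1 = u/||u|| ≈ (0.6618, -0.7497) (||v_1|| = 1).

λ_1 = 12.5311,  λ_2 = 4.4689;  v_1 ≈ (0.6618, -0.7497)


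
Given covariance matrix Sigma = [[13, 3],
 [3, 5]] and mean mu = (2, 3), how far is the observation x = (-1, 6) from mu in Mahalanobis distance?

Step 1 — centre the observation: (x - mu) = (-3, 3).

Step 2 — invert Sigma. det(Sigma) = 13·5 - (3)² = 56.
  Sigma^{-1} = (1/det) · [[d, -b], [-b, a]] = [[0.0893, -0.0536],
 [-0.0536, 0.2321]].

Step 3 — form the quadratic (x - mu)^T · Sigma^{-1} · (x - mu):
  Sigma^{-1} · (x - mu) = (-0.4286, 0.8571).
  (x - mu)^T · [Sigma^{-1} · (x - mu)] = (-3)·(-0.4286) + (3)·(0.8571) = 3.8571.

Step 4 — take square root: d = √(3.8571) ≈ 1.964.

d(x, mu) = √(3.8571) ≈ 1.964


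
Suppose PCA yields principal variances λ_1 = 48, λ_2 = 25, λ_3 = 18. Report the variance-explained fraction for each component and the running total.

Step 1 — total variance = trace(Sigma) = Σ λ_i = 48 + 25 + 18 = 91.

Step 2 — fraction explained by component i = λ_i / Σ λ:
  PC1: 48/91 = 0.5275
  PC2: 25/91 = 0.2747
  PC3: 18/91 = 0.1978

Step 3 — cumulative fraction after k components = (λ_1 + ... + λ_k) / Σ λ:
  k = 1: 48/91 = 0.5275
  k = 2: (48 + 25)/91 = 73/91 = 0.8022
  k = 3: (48 + 25 + 18)/91 = 91/91 = 1

Summary (fraction, with percent):

explained: PC1 0.5275 (52.75%), PC2 0.2747 (27.47%), PC3 0.1978 (19.78%);  cumulative: 0.5275, 0.8022, 1


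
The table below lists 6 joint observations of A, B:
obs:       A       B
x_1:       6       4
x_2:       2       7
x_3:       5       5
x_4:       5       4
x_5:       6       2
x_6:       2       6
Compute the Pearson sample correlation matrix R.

Step 1 — column means:
  mean(A) = (6 + 2 + 5 + 5 + 6 + 2) / 6 = 26/6 = 4.3333
  mean(B) = (4 + 7 + 5 + 4 + 2 + 6) / 6 = 28/6 = 4.6667

Step 2 — sample variances and covariances s[i,j] = (1/(n-1)) · Σ_k (x_{k,i} - mean_i) · (x_{k,j} - mean_j), with n-1 = 5:
  s[A,A] = ((1.6667)·(1.6667) + (-2.3333)·(-2.3333) + (0.6667)·(0.6667) + (0.6667)·(0.6667) + (1.6667)·(1.6667) + (-2.3333)·(-2.3333)) / 5 = 17.3333/5 = 3.4667
  s[A,B] = ((1.6667)·(-0.6667) + (-2.3333)·(2.3333) + (0.6667)·(0.3333) + (0.6667)·(-0.6667) + (1.6667)·(-2.6667) + (-2.3333)·(1.3333)) / 5 = -14.3333/5 = -2.8667
  s[B,B] = ((-0.6667)·(-0.6667) + (2.3333)·(2.3333) + (0.3333)·(0.3333) + (-0.6667)·(-0.6667) + (-2.6667)·(-2.6667) + (1.3333)·(1.3333)) / 5 = 15.3333/5 = 3.0667
  Sample standard deviations s_i = √(s[i,i]):
  s(A) = √(3.4667) = 1.8619
  s(B) = √(3.0667) = 1.7512

Step 3 — r_{ij} = s_{ij} / (s_i · s_j):
  r[A,A] = 1 (diagonal).
  r[A,B] = -2.8667 / (1.8619 · 1.7512) = -2.8667 / 3.2605 = -0.8792
  r[B,B] = 1 (diagonal).

R is symmetric with unit diagonal. Assembling:

R = [[1, -0.8792],
 [-0.8792, 1]]


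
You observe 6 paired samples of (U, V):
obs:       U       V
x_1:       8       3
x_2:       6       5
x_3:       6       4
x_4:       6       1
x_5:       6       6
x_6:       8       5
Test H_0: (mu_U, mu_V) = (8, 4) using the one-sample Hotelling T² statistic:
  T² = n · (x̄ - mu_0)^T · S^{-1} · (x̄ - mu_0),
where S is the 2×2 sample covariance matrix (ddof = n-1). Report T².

Step 1 — sample mean vector:
  mean(U) = (8 + 6 + 6 + 6 + 6 + 8) / 6 = 40/6 = 6.6667
  mean(V) = (3 + 5 + 4 + 1 + 6 + 5) / 6 = 24/6 = 4
  x̄ = (6.6667, 4),  deviation x̄ - mu_0 = (6.6667, 4) - (8, 4) = (-1.3333, 0).

Step 2 — sample covariance matrix, S[i,j] = (1/(n-1)) · Σ_k (x_{k,i} - mean_i) · (x_{k,j} - mean_j), divisor n-1 = 5:
  S[U,U] = ((1.3333)·(1.3333) + (-0.6667)·(-0.6667) + (-0.6667)·(-0.6667) + (-0.6667)·(-0.6667) + (-0.6667)·(-0.6667) + (1.3333)·(1.3333)) / 5 = 5.3333/5 = 1.0667
  S[U,V] = ((1.3333)·(-1) + (-0.6667)·(1) + (-0.6667)·(0) + (-0.6667)·(-3) + (-0.6667)·(2) + (1.3333)·(1)) / 5 = 0/5 = 0
  S[V,V] = ((-1)·(-1) + (1)·(1) + (0)·(0) + (-3)·(-3) + (2)·(2) + (1)·(1)) / 5 = 16/5 = 3.2
  S = [[1.0667, 0],
 [0, 3.2]].

Step 3 — invert S. det(S) = 1.0667·3.2 - (0)² = 3.4133.
  S^{-1} = (1/det) · [[d, -b], [-b, a]] = [[0.9375, 0],
 [0, 0.3125]].

Step 4 — quadratic form (x̄ - mu_0)^T · S^{-1} · (x̄ - mu_0):
  S^{-1} · (x̄ - mu_0) = (-1.25, 0),
  (x̄ - mu_0)^T · [...] = (-1.3333)·(-1.25) + (0)·(0) = 1.6667.

Step 5 — scale by n: T² = 6 · 1.6667 = 10.

T² ≈ 10


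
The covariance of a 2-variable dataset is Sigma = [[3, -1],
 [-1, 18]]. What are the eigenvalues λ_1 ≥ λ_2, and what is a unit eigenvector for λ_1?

Step 1 — characteristic polynomial of 2×2 Sigma:
  det(Sigma - λI) = λ² - trace · λ + det = 0.
  trace = 3 + 18 = 21, det = 3·18 - (-1)² = 53.
Step 2 — discriminant:
  Δ = trace² - 4·det = 441 - 212 = 229.
Step 3 — eigenvalues:
  λ = (trace ± √Δ)/2 = (21 ± 15.1327)/2,
  λ_1 = 18.0664,  λ_2 = 2.9336.

Step 4 — unit eigenvector for λ_1: solve (Sigma - λ_1 I)v = 0. First row:
  (3 - 18.0664)·v_x + (-1)·v_y = 0, i.e. (-15.0664)·v_x + (-1)·v_y = 0,
  so v ∝ (b, λ_1 - a) = (-1, 15.0664); multiply by -1 so the first entry is positive: u = (1, -15.0664).
  ||u|| = √((1)² + (-15.0664)²) = √(227.9956) ≈ 15.0995,
  v_1 = u/||u|| ≈ (0.0662, -0.9978) (||v_1|| = 1).

λ_1 = 18.0664,  λ_2 = 2.9336;  v_1 ≈ (0.0662, -0.9978)


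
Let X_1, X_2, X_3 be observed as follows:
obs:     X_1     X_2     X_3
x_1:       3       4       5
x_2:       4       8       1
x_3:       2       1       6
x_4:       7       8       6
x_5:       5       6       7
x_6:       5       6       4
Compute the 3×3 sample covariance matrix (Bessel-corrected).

Step 1 — column means:
  mean(X_1) = (3 + 4 + 2 + 7 + 5 + 5) / 6 = 26/6 = 4.3333
  mean(X_2) = (4 + 8 + 1 + 8 + 6 + 6) / 6 = 33/6 = 5.5
  mean(X_3) = (5 + 1 + 6 + 6 + 7 + 4) / 6 = 29/6 = 4.8333

Step 2 — sample covariance S[i,j] = (1/(n-1)) · Σ_k (x_{k,i} - mean_i) · (x_{k,j} - mean_j), with n-1 = 5.
  S[X_1,X_1] = ((-1.3333)·(-1.3333) + (-0.3333)·(-0.3333) + (-2.3333)·(-2.3333) + (2.6667)·(2.6667) + (0.6667)·(0.6667) + (0.6667)·(0.6667)) / 5 = 15.3333/5 = 3.0667
  S[X_1,X_2] = ((-1.3333)·(-1.5) + (-0.3333)·(2.5) + (-2.3333)·(-4.5) + (2.6667)·(2.5) + (0.6667)·(0.5) + (0.6667)·(0.5)) / 5 = 19/5 = 3.8
  S[X_1,X_3] = ((-1.3333)·(0.1667) + (-0.3333)·(-3.8333) + (-2.3333)·(1.1667) + (2.6667)·(1.1667) + (0.6667)·(2.1667) + (0.6667)·(-0.8333)) / 5 = 2.3333/5 = 0.4667
  S[X_2,X_2] = ((-1.5)·(-1.5) + (2.5)·(2.5) + (-4.5)·(-4.5) + (2.5)·(2.5) + (0.5)·(0.5) + (0.5)·(0.5)) / 5 = 35.5/5 = 7.1
  S[X_2,X_3] = ((-1.5)·(0.1667) + (2.5)·(-3.8333) + (-4.5)·(1.1667) + (2.5)·(1.1667) + (0.5)·(2.1667) + (0.5)·(-0.8333)) / 5 = -11.5/5 = -2.3
  S[X_3,X_3] = ((0.1667)·(0.1667) + (-3.8333)·(-3.8333) + (1.1667)·(1.1667) + (1.1667)·(1.1667) + (2.1667)·(2.1667) + (-0.8333)·(-0.8333)) / 5 = 22.8333/5 = 4.5667

S is symmetric (S[j,i] = S[i,j]). Assembling:

S = [[3.0667, 3.8, 0.4667],
 [3.8, 7.1, -2.3],
 [0.4667, -2.3, 4.5667]]


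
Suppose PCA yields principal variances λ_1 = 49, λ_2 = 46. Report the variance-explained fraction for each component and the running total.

Step 1 — total variance = trace(Sigma) = Σ λ_i = 49 + 46 = 95.

Step 2 — fraction explained by component i = λ_i / Σ λ:
  PC1: 49/95 = 0.5158
  PC2: 46/95 = 0.4842

Step 3 — cumulative fraction after k components = (λ_1 + ... + λ_k) / Σ λ:
  k = 1: 49/95 = 0.5158
  k = 2: (49 + 46)/95 = 95/95 = 1

Summary (fraction, with percent):

explained: PC1 0.5158 (51.58%), PC2 0.4842 (48.42%);  cumulative: 0.5158, 1


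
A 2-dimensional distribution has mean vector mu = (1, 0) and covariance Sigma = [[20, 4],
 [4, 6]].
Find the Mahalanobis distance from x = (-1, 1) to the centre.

Step 1 — centre the observation: (x - mu) = (-2, 1).

Step 2 — invert Sigma. det(Sigma) = 20·6 - (4)² = 104.
  Sigma^{-1} = (1/det) · [[d, -b], [-b, a]] = [[0.0577, -0.0385],
 [-0.0385, 0.1923]].

Step 3 — form the quadratic (x - mu)^T · Sigma^{-1} · (x - mu):
  Sigma^{-1} · (x - mu) = (-0.1538, 0.2692).
  (x - mu)^T · [Sigma^{-1} · (x - mu)] = (-2)·(-0.1538) + (1)·(0.2692) = 0.5769.

Step 4 — take square root: d = √(0.5769) ≈ 0.7596.

d(x, mu) = √(0.5769) ≈ 0.7596


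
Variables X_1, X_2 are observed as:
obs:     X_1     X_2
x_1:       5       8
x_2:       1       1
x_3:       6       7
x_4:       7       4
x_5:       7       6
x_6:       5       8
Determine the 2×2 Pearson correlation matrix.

Step 1 — column means:
  mean(X_1) = (5 + 1 + 6 + 7 + 7 + 5) / 6 = 31/6 = 5.1667
  mean(X_2) = (8 + 1 + 7 + 4 + 6 + 8) / 6 = 34/6 = 5.6667

Step 2 — sample variances and covariances s[i,j] = (1/(n-1)) · Σ_k (x_{k,i} - mean_i) · (x_{k,j} - mean_j), with n-1 = 5:
  s[X_1,X_1] = ((-0.1667)·(-0.1667) + (-4.1667)·(-4.1667) + (0.8333)·(0.8333) + (1.8333)·(1.8333) + (1.8333)·(1.8333) + (-0.1667)·(-0.1667)) / 5 = 24.8333/5 = 4.9667
  s[X_1,X_2] = ((-0.1667)·(2.3333) + (-4.1667)·(-4.6667) + (0.8333)·(1.3333) + (1.8333)·(-1.6667) + (1.8333)·(0.3333) + (-0.1667)·(2.3333)) / 5 = 17.3333/5 = 3.4667
  s[X_2,X_2] = ((2.3333)·(2.3333) + (-4.6667)·(-4.6667) + (1.3333)·(1.3333) + (-1.6667)·(-1.6667) + (0.3333)·(0.3333) + (2.3333)·(2.3333)) / 5 = 37.3333/5 = 7.4667
  Sample standard deviations s_i = √(s[i,i]):
  s(X_1) = √(4.9667) = 2.2286
  s(X_2) = √(7.4667) = 2.7325

Step 3 — r_{ij} = s_{ij} / (s_i · s_j):
  r[X_1,X_1] = 1 (diagonal).
  r[X_1,X_2] = 3.4667 / (2.2286 · 2.7325) = 3.4667 / 6.0897 = 0.5693
  r[X_2,X_2] = 1 (diagonal).

R is symmetric with unit diagonal. Assembling:

R = [[1, 0.5693],
 [0.5693, 1]]


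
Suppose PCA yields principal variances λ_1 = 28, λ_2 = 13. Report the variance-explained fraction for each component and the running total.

Step 1 — total variance = trace(Sigma) = Σ λ_i = 28 + 13 = 41.

Step 2 — fraction explained by component i = λ_i / Σ λ:
  PC1: 28/41 = 0.6829
  PC2: 13/41 = 0.3171

Step 3 — cumulative fraction after k components = (λ_1 + ... + λ_k) / Σ λ:
  k = 1: 28/41 = 0.6829
  k = 2: (28 + 13)/41 = 41/41 = 1

Summary (fraction, with percent):

explained: PC1 0.6829 (68.29%), PC2 0.3171 (31.71%);  cumulative: 0.6829, 1


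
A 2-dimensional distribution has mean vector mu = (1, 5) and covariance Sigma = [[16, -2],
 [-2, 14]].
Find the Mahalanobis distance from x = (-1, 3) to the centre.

Step 1 — centre the observation: (x - mu) = (-2, -2).

Step 2 — invert Sigma. det(Sigma) = 16·14 - (-2)² = 220.
  Sigma^{-1} = (1/det) · [[d, -b], [-b, a]] = [[0.0636, 0.0091],
 [0.0091, 0.0727]].

Step 3 — form the quadratic (x - mu)^T · Sigma^{-1} · (x - mu):
  Sigma^{-1} · (x - mu) = (-0.1455, -0.1636).
  (x - mu)^T · [Sigma^{-1} · (x - mu)] = (-2)·(-0.1455) + (-2)·(-0.1636) = 0.6182.

Step 4 — take square root: d = √(0.6182) ≈ 0.7862.

d(x, mu) = √(0.6182) ≈ 0.7862


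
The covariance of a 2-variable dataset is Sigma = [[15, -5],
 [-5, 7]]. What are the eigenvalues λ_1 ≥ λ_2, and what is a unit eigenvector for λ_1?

Step 1 — characteristic polynomial of 2×2 Sigma:
  det(Sigma - λI) = λ² - trace · λ + det = 0.
  trace = 15 + 7 = 22, det = 15·7 - (-5)² = 80.
Step 2 — discriminant:
  Δ = trace² - 4·det = 484 - 320 = 164.
Step 3 — eigenvalues:
  λ = (trace ± √Δ)/2 = (22 ± 12.8062)/2,
  λ_1 = 17.4031,  λ_2 = 4.5969.

Step 4 — unit eigenvector for λ_1: solve (Sigma - λ_1 I)v = 0. First row:
  (15 - 17.4031)·v_x + (-5)·v_y = 0, i.e. (-2.4031)·v_x + (-5)·v_y = 0,
  so v ∝ (b, λ_1 - a) = (-5, 2.4031); multiply by -1 so the first entry is positive: u = (5, -2.4031).
  ||u|| = √((5)² + (-2.4031)²) = √(30.775) ≈ 5.5475,
  v_1 = u/||u|| ≈ (0.9013, -0.4332) (||v_1|| = 1).

λ_1 = 17.4031,  λ_2 = 4.5969;  v_1 ≈ (0.9013, -0.4332)
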